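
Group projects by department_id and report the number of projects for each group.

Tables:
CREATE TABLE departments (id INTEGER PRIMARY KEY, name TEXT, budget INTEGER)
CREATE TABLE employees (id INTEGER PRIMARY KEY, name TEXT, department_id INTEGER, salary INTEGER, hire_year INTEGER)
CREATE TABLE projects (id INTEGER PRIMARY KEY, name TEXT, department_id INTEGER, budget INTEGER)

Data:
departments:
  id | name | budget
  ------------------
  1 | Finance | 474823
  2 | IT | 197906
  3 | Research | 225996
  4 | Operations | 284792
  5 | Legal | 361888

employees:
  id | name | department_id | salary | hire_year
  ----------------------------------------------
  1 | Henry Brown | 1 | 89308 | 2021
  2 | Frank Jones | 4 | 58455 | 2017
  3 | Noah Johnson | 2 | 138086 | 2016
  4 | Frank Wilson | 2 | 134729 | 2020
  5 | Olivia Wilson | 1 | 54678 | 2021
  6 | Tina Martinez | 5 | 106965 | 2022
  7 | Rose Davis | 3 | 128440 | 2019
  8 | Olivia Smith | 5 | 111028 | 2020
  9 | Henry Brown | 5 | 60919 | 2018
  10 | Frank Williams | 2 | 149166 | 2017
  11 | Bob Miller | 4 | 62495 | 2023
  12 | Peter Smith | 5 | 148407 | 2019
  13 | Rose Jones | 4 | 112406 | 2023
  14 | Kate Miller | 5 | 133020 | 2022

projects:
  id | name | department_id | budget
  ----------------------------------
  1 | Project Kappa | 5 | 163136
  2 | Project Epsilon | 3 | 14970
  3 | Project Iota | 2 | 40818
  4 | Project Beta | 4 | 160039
SELECT department_id, COUNT(*) AS n FROM projects GROUP BY department_id

Execution result:
department_id | n
2 | 1
3 | 1
4 | 1
5 | 1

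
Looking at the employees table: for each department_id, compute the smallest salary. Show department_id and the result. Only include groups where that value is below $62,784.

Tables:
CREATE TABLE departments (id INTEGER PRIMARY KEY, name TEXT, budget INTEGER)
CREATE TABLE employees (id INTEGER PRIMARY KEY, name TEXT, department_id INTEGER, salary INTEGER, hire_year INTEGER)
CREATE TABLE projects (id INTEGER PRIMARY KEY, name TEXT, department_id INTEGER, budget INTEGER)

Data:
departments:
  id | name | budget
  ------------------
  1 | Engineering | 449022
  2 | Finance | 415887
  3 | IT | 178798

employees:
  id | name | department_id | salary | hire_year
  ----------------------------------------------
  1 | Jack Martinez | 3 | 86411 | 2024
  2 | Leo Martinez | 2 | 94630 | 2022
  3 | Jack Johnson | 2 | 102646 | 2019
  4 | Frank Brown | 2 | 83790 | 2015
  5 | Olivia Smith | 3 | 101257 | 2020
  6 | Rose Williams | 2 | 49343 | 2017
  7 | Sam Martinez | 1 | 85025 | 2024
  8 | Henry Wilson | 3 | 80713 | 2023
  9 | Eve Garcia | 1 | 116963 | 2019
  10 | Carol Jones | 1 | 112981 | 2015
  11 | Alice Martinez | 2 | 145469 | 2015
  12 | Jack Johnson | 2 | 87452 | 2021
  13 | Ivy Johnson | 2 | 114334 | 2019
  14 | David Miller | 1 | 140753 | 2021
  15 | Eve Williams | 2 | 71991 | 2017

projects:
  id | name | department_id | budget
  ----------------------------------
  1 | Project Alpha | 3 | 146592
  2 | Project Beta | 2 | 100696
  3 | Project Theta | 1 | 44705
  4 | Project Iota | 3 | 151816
SELECT department_id, MIN(salary) AS min_salary FROM employees GROUP BY department_id HAVING MIN(salary) < 62784

Execution result:
department_id | min_salary
2 | 49343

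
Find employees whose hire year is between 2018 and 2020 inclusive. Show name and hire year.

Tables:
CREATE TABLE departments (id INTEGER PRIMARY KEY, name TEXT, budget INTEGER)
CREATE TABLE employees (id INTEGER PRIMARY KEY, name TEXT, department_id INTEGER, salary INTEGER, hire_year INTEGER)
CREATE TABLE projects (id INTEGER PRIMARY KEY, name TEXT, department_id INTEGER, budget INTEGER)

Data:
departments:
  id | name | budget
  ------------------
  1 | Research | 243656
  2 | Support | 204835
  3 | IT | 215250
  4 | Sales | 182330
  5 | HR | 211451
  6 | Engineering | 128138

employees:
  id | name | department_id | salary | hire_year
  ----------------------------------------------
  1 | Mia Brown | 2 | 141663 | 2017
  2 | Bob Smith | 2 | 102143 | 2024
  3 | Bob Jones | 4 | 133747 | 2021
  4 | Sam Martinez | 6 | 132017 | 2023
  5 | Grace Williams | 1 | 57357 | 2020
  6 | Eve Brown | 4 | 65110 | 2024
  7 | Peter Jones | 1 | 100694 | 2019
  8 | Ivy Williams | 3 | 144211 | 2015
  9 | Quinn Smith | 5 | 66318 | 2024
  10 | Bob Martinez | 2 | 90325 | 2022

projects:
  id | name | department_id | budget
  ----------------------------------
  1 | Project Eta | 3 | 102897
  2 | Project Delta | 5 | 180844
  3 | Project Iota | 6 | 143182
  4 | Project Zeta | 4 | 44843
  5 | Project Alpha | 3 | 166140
SELECT name, hire_year FROM employees WHERE hire_year BETWEEN 2018 AND 2020

Execution result:
name | hire_year
Grace Williams | 2020
Peter Jones | 2019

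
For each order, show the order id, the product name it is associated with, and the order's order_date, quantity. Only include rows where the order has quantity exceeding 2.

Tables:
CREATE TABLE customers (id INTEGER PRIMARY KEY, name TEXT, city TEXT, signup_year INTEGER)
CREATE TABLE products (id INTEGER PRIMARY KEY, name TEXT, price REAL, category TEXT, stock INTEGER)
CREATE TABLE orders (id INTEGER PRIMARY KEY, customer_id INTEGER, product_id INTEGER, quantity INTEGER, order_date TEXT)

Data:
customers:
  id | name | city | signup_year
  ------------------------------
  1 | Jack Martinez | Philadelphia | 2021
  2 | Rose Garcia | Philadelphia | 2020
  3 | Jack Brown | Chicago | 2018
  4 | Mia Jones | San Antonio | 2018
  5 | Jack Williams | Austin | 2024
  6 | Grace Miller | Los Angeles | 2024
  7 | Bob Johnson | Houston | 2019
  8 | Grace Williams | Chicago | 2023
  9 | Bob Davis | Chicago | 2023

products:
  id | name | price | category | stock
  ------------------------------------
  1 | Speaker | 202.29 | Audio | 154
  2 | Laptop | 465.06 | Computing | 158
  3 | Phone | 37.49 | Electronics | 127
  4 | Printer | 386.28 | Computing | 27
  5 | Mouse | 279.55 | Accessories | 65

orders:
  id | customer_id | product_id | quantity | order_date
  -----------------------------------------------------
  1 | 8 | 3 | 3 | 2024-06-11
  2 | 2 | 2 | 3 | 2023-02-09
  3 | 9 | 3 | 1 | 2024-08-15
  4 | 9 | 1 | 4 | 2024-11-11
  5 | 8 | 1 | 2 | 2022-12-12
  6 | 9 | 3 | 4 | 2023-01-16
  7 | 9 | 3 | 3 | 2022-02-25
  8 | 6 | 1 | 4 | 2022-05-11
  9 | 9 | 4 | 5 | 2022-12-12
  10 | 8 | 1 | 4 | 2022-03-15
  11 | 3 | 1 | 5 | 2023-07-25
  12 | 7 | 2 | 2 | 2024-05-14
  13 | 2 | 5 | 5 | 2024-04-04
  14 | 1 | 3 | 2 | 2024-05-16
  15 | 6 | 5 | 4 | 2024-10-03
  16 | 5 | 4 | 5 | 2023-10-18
SELECT c.id, p.name AS product, c.order_date, c.quantity FROM orders c JOIN products p ON c.product_id = p.id WHERE c.quantity > 2

Execution result:
id | product | order_date | quantity
1 | Phone | 2024-06-11 | 3
2 | Laptop | 2023-02-09 | 3
4 | Speaker | 2024-11-11 | 4
6 | Phone | 2023-01-16 | 4
7 | Phone | 2022-02-25 | 3
8 | Speaker | 2022-05-11 | 4
9 | Printer | 2022-12-12 | 5
10 | Speaker | 2022-03-15 | 4
11 | Speaker | 2023-07-25 | 5
13 | Mouse | 2024-04-04 | 5
15 | Mouse | 2024-10-03 | 4
16 | Printer | 2023-10-18 | 5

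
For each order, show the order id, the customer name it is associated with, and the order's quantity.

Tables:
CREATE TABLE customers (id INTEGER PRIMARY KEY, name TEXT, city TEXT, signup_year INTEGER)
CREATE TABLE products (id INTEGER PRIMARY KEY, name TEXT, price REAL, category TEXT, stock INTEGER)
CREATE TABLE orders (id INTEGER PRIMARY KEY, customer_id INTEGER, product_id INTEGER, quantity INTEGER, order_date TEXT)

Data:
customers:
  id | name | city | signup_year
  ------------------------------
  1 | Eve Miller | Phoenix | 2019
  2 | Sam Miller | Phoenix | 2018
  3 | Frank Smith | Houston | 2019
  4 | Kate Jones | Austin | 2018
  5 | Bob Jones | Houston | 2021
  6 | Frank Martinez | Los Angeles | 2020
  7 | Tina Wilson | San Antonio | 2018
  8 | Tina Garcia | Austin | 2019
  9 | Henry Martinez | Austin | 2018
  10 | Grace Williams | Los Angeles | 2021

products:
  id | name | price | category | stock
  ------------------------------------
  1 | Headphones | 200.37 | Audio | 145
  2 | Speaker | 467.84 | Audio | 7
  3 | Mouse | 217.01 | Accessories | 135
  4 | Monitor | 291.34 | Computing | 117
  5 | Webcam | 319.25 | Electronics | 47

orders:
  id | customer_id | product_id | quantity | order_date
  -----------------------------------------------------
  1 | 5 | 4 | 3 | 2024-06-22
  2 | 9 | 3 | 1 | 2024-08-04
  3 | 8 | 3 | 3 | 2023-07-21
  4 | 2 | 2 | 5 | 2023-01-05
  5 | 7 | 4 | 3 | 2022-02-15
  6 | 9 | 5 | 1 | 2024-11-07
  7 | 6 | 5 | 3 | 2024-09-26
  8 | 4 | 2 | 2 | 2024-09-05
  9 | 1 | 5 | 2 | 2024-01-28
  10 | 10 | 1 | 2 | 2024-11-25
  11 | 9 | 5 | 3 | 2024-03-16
SELECT c.id, p.name AS customer, c.quantity FROM orders c JOIN customers p ON c.customer_id = p.id

Execution result:
id | customer | quantity
1 | Bob Jones | 3
2 | Henry Martinez | 1
3 | Tina Garcia | 3
4 | Sam Miller | 5
5 | Tina Wilson | 3
6 | Henry Martinez | 1
7 | Frank Martinez | 3
8 | Kate Jones | 2
9 | Eve Miller | 2
10 | Grace Williams | 2
11 | Henry Martinez | 3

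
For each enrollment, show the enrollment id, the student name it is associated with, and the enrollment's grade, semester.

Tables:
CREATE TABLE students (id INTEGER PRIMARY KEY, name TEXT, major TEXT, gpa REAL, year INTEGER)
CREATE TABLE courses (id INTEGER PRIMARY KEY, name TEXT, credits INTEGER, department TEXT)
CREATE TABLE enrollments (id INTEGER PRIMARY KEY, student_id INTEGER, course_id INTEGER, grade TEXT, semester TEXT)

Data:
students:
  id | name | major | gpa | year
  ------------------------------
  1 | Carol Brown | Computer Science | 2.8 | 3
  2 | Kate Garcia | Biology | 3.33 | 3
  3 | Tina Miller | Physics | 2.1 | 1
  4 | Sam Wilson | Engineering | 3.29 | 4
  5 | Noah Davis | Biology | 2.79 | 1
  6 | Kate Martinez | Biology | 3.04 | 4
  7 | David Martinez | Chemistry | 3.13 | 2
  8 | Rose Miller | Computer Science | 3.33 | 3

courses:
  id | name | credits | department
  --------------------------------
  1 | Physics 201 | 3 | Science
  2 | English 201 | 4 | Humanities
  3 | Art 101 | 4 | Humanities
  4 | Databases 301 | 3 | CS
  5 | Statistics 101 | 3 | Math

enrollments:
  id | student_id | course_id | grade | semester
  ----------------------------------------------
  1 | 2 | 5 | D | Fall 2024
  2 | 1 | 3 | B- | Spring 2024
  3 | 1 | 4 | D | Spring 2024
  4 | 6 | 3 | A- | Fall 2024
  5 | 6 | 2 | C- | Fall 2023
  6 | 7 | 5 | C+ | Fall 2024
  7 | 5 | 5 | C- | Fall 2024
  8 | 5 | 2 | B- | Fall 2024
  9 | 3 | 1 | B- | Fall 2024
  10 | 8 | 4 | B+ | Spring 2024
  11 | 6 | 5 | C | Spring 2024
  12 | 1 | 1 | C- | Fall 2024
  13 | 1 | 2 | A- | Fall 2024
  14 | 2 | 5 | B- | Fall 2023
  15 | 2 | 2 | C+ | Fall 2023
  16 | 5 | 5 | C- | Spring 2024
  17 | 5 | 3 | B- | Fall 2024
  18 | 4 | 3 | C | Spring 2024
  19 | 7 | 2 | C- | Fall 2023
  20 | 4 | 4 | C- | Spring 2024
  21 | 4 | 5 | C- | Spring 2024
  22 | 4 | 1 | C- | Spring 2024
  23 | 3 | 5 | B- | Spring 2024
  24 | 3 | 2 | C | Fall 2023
SELECT c.id, p.name AS student, c.grade, c.semester FROM enrollments c JOIN students p ON c.student_id = p.id

Execution result:
id | student | grade | semester
1 | Kate Garcia | D | Fall 2024
2 | Carol Brown | B- | Spring 2024
3 | Carol Brown | D | Spring 2024
4 | Kate Martinez | A- | Fall 2024
5 | Kate Martinez | C- | Fall 2023
6 | David Martinez | C+ | Fall 2024
7 | Noah Davis | C- | Fall 2024
8 | Noah Davis | B- | Fall 2024
9 | Tina Miller | B- | Fall 2024
10 | Rose Miller | B+ | Spring 2024
11 | Kate Martinez | C | Spring 2024
12 | Carol Brown | C- | Fall 2024
13 | Carol Brown | A- | Fall 2024
14 | Kate Garcia | B- | Fall 2023
15 | Kate Garcia | C+ | Fall 2023
16 | Noah Davis | C- | Spring 2024
17 | Noah Davis | B- | Fall 2024
18 | Sam Wilson | C | Spring 2024
19 | David Martinez | C- | Fall 2023
20 | Sam Wilson | C- | Spring 2024
21 | Sam Wilson | C- | Spring 2024
22 | Sam Wilson | C- | Spring 2024
23 | Tina Miller | B- | Spring 2024
24 | Tina Miller | C | Fall 2023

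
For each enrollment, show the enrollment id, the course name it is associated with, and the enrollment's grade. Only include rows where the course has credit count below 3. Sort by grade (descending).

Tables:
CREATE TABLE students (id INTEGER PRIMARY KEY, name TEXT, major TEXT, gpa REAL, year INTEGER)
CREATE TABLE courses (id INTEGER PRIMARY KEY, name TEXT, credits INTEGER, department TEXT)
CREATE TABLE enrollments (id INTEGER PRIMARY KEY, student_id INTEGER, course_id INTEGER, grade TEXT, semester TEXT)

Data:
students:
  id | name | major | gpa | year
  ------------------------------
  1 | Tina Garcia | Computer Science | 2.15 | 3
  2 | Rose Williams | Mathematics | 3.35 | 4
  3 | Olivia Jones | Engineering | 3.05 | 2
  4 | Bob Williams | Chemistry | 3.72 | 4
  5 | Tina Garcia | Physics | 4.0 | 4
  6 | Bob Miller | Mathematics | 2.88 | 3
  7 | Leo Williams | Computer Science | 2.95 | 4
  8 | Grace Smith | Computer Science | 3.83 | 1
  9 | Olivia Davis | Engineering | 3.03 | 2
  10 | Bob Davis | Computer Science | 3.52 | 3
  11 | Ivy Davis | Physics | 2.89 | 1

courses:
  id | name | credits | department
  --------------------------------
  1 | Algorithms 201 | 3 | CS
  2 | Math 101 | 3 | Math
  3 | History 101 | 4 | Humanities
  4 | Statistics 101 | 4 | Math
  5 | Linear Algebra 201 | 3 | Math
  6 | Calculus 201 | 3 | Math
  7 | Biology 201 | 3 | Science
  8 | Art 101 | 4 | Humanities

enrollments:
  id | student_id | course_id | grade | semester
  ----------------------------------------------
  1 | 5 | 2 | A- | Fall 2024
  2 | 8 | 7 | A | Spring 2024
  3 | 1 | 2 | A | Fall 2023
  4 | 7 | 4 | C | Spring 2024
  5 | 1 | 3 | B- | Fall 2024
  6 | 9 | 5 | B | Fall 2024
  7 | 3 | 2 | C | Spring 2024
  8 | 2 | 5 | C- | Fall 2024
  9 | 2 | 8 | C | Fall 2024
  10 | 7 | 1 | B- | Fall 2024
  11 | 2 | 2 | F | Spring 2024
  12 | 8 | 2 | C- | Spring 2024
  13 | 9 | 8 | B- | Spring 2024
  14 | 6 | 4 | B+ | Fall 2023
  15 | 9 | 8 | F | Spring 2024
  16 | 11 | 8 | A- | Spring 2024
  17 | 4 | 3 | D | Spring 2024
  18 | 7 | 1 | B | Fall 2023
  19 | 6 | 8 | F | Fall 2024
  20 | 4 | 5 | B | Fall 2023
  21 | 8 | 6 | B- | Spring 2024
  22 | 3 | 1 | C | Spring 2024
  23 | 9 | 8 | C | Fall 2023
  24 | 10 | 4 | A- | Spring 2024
SELECT c.id, p.name AS course, c.grade FROM enrollments c JOIN courses p ON c.course_id = p.id WHERE p.credits < 3 ORDER BY c.grade DESC

Execution result:
(no rows)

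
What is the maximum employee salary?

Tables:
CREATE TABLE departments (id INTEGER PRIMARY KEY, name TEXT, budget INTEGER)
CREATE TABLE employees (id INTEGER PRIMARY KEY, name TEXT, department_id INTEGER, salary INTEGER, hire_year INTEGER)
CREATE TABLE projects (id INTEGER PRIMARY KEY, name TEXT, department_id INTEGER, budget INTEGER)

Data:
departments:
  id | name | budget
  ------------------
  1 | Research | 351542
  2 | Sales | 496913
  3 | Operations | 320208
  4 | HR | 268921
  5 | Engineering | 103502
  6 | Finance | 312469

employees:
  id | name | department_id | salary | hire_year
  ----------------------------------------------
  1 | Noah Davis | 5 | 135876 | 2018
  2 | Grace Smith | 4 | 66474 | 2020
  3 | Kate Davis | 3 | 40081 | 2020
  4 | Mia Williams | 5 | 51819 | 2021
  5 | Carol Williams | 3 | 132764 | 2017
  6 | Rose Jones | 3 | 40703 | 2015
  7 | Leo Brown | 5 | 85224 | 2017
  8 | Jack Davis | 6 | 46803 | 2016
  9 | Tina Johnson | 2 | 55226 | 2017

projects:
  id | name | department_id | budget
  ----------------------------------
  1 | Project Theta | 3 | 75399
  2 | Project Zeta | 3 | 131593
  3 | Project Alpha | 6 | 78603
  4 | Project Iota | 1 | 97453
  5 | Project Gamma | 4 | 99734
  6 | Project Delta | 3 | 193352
SELECT MAX(salary) FROM employees

Execution result:
135876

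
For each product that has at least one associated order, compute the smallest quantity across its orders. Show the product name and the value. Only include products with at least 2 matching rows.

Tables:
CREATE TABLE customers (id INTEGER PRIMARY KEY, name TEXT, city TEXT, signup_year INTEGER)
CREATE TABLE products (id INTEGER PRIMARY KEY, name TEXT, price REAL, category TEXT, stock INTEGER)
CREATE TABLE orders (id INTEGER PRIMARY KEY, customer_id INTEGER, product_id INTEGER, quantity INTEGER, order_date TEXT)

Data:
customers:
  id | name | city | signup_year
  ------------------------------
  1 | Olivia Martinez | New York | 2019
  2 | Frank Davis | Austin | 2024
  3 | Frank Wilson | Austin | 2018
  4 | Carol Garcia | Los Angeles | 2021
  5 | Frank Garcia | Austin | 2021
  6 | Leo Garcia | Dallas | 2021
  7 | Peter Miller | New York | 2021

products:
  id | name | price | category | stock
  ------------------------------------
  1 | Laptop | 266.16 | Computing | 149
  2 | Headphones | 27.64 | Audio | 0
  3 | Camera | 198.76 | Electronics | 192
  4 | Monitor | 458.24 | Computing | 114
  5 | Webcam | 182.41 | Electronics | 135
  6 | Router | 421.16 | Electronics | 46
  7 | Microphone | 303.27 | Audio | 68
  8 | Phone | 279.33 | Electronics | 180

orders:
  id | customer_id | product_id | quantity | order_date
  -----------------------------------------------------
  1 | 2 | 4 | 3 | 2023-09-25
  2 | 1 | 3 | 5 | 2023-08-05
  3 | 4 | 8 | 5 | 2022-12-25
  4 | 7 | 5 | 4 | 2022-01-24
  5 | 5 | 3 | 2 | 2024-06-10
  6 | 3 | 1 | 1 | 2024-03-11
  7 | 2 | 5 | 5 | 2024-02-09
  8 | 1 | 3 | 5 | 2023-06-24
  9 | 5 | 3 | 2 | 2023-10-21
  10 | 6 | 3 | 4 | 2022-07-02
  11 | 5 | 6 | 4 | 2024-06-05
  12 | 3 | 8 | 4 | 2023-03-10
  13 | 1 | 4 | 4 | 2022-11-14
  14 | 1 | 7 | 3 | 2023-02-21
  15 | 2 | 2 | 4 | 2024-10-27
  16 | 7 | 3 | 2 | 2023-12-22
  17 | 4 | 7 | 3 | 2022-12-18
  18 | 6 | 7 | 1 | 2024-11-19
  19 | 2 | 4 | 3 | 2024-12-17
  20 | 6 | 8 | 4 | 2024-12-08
SELECT p.name, MIN(c.quantity) AS min_quantity FROM orders c JOIN products p ON c.product_id = p.id GROUP BY p.id, p.name HAVING COUNT(*) >= 2

Execution result:
name | min_quantity
Camera | 2
Monitor | 3
Webcam | 4
Microphone | 1
Phone | 4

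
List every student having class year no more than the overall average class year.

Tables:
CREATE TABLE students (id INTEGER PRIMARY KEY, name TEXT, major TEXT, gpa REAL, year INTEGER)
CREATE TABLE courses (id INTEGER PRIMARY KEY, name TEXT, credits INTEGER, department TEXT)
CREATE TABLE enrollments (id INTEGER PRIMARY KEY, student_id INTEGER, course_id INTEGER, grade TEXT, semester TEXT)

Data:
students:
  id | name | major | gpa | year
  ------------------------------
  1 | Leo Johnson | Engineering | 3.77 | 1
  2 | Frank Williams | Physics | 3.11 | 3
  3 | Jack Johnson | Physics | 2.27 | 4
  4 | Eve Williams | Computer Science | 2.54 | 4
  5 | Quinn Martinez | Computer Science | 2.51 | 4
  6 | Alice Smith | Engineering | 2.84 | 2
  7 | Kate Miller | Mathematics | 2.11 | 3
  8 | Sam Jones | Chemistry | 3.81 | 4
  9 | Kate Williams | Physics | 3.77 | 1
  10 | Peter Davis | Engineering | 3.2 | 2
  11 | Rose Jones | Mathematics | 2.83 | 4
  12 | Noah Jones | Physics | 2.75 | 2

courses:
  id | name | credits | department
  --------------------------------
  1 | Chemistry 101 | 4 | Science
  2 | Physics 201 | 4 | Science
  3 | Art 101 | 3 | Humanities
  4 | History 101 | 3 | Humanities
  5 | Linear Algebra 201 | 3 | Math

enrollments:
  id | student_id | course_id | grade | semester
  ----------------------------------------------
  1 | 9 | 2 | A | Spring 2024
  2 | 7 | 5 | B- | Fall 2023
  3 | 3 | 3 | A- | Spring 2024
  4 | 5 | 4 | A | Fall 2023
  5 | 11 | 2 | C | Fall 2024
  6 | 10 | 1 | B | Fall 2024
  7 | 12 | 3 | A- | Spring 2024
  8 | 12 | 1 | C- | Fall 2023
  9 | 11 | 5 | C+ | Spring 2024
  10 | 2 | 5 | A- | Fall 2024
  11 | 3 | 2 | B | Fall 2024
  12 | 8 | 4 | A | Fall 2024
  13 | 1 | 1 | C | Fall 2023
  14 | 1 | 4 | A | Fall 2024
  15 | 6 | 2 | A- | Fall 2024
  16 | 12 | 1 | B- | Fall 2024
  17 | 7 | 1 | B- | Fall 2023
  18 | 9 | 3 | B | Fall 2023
SELECT name, year FROM students WHERE year <= (SELECT AVG(year) FROM students)

Execution result:
name | year
Leo Johnson | 1
Alice Smith | 2
Kate Williams | 1
Peter Davis | 2
Noah Jones | 2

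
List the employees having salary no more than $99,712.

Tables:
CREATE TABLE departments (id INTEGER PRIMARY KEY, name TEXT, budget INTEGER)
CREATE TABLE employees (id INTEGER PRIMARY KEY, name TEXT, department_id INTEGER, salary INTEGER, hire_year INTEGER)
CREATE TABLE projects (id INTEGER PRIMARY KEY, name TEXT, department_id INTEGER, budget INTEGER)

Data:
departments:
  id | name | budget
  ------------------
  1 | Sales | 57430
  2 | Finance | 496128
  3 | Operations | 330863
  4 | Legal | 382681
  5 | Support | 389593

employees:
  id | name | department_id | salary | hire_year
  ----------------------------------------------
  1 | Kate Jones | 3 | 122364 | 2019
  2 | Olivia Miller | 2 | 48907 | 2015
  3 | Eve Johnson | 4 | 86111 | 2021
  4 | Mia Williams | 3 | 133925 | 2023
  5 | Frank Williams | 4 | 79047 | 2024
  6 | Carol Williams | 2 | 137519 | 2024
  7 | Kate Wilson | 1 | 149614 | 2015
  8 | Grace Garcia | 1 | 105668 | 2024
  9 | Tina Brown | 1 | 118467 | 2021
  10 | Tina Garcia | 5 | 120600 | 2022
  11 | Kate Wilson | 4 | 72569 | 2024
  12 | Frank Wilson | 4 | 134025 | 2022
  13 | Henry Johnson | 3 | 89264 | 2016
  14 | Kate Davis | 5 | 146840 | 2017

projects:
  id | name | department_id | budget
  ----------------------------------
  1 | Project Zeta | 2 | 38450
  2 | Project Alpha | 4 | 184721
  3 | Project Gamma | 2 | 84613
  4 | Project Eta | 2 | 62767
SELECT name, salary FROM employees WHERE salary <= 99712

Execution result:
name | salary
Olivia Miller | 48907
Eve Johnson | 86111
Frank Williams | 79047
Kate Wilson | 72569
Henry Johnson | 89264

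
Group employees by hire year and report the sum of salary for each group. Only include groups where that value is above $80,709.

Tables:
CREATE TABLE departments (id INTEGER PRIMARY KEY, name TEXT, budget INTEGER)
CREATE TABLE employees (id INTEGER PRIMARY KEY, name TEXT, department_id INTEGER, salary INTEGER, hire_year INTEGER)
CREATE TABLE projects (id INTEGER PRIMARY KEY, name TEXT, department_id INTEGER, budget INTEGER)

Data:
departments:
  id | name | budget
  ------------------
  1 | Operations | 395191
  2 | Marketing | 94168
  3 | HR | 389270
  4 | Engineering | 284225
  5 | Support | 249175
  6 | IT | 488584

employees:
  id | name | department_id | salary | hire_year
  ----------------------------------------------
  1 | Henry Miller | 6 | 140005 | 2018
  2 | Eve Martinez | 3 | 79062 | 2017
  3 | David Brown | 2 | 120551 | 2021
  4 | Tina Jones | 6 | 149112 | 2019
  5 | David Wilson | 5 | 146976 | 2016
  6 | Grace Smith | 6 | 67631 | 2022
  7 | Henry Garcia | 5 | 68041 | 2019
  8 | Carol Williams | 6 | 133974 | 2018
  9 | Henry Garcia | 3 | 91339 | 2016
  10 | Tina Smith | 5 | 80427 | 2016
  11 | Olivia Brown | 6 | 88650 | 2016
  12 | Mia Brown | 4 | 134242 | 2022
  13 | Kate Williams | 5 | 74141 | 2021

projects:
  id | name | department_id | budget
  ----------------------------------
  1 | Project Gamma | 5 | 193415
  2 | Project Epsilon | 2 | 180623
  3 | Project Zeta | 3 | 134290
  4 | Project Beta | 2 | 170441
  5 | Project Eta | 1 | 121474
SELECT hire_year, SUM(salary) AS sum_salary FROM employees GROUP BY hire_year HAVING SUM(salary) > 80709

Execution result:
hire_year | sum_salary
2016 | 407392
2018 | 273979
2019 | 217153
2021 | 194692
2022 | 201873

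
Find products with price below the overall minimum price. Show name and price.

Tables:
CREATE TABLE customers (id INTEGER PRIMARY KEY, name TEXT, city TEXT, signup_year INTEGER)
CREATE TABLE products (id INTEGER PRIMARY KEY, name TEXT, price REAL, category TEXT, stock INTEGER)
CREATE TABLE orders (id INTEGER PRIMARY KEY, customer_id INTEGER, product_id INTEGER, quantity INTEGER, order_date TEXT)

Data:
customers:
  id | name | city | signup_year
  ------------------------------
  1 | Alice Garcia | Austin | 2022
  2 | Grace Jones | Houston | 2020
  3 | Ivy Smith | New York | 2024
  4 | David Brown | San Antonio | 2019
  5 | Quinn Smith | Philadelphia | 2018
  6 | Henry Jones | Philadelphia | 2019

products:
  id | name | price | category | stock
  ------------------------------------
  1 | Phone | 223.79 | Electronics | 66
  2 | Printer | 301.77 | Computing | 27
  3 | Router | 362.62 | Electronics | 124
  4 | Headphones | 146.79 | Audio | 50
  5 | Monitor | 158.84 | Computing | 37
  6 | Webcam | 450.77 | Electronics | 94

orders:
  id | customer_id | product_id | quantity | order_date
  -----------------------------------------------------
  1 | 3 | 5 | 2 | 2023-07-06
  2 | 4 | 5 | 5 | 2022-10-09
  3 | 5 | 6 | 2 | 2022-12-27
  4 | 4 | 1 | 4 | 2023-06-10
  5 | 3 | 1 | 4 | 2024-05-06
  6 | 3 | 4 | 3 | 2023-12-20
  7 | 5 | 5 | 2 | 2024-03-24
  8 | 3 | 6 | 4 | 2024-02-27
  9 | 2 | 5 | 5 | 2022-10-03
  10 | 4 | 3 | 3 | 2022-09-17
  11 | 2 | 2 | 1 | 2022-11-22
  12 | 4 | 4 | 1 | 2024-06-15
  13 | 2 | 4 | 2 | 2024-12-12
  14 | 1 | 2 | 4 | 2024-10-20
SELECT name, price FROM products WHERE price < (SELECT MIN(price) FROM products)

Execution result:
(no rows)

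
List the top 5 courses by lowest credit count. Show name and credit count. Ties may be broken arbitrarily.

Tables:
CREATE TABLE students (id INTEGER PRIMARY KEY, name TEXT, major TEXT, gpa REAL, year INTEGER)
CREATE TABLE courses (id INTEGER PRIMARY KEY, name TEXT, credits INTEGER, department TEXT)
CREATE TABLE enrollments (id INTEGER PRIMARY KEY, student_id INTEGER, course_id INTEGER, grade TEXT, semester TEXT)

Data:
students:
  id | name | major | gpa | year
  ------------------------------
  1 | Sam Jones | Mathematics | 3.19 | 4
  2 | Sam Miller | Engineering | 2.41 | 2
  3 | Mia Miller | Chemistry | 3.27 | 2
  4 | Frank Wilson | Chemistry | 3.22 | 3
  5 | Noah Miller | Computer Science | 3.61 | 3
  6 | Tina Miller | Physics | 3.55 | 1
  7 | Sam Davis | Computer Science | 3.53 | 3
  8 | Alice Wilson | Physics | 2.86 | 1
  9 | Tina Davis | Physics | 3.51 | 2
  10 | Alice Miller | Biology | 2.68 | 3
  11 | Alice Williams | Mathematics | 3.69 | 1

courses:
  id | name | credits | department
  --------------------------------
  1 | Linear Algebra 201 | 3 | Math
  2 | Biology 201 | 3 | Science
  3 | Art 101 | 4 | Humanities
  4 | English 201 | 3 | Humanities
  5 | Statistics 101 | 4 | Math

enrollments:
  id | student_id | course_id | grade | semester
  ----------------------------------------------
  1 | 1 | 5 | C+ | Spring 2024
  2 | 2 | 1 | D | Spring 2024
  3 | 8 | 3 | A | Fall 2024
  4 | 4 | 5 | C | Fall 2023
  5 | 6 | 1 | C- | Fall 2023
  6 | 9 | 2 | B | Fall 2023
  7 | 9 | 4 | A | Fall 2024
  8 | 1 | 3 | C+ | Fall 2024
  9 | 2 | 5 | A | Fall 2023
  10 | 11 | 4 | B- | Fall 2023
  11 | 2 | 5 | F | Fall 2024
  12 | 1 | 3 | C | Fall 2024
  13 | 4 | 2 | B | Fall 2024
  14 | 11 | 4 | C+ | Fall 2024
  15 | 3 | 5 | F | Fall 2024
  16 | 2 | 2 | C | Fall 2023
SELECT name, credits FROM courses ORDER BY credits ASC LIMIT 5

Execution result:
name | credits
Linear Algebra 201 | 3
Biology 201 | 3
English 201 | 3
Art 101 | 4
Statistics 101 | 4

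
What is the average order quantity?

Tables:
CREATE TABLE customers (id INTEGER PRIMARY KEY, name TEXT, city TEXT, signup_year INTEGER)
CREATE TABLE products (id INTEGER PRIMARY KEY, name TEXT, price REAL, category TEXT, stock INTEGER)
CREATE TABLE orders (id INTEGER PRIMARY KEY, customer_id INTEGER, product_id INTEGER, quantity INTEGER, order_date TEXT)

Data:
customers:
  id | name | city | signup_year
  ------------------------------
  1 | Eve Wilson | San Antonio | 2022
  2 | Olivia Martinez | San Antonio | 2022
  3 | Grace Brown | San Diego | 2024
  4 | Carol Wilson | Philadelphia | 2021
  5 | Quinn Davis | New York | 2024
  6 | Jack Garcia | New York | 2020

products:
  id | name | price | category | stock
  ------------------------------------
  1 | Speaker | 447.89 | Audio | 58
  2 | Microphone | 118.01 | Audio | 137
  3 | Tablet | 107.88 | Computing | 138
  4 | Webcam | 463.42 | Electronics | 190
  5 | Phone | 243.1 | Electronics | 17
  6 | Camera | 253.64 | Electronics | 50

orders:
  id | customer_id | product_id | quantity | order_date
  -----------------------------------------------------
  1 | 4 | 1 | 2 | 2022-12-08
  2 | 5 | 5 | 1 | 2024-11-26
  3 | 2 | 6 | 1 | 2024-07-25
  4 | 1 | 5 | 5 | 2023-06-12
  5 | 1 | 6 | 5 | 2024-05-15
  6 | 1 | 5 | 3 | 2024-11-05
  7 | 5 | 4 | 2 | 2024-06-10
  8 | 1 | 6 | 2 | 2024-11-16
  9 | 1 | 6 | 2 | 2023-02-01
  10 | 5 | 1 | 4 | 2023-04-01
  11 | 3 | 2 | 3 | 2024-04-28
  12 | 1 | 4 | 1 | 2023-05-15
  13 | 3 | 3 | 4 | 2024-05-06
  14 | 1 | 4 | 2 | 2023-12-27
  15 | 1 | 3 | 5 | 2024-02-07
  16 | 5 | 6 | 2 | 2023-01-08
SELECT AVG(quantity) FROM orders

Execution result:
2.75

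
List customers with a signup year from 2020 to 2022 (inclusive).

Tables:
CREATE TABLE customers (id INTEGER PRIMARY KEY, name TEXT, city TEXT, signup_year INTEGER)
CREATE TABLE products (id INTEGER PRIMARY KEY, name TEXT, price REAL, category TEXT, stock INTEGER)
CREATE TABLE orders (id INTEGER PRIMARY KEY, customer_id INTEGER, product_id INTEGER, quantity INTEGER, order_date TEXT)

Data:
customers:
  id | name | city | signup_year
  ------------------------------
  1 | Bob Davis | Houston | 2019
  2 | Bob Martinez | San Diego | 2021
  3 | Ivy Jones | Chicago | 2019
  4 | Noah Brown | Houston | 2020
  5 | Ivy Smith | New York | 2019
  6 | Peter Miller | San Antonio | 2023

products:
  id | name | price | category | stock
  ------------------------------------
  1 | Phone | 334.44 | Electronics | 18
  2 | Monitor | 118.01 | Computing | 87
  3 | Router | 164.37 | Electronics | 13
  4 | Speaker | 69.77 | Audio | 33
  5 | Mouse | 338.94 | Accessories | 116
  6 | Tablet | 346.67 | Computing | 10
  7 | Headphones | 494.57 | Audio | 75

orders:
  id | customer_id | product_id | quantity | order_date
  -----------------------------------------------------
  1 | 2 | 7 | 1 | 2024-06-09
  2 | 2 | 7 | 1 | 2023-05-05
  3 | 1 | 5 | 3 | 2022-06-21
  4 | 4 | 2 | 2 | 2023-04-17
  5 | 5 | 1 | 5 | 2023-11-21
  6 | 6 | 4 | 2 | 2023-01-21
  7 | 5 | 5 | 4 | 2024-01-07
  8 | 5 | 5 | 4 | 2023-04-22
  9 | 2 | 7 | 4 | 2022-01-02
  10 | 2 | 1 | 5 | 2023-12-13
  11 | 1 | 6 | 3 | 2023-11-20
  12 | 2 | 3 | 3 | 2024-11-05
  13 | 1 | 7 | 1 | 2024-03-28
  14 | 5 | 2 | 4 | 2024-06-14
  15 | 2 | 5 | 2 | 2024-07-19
SELECT name, signup_year FROM customers WHERE signup_year BETWEEN 2020 AND 2022

Execution result:
name | signup_year
Bob Martinez | 2021
Noah Brown | 2020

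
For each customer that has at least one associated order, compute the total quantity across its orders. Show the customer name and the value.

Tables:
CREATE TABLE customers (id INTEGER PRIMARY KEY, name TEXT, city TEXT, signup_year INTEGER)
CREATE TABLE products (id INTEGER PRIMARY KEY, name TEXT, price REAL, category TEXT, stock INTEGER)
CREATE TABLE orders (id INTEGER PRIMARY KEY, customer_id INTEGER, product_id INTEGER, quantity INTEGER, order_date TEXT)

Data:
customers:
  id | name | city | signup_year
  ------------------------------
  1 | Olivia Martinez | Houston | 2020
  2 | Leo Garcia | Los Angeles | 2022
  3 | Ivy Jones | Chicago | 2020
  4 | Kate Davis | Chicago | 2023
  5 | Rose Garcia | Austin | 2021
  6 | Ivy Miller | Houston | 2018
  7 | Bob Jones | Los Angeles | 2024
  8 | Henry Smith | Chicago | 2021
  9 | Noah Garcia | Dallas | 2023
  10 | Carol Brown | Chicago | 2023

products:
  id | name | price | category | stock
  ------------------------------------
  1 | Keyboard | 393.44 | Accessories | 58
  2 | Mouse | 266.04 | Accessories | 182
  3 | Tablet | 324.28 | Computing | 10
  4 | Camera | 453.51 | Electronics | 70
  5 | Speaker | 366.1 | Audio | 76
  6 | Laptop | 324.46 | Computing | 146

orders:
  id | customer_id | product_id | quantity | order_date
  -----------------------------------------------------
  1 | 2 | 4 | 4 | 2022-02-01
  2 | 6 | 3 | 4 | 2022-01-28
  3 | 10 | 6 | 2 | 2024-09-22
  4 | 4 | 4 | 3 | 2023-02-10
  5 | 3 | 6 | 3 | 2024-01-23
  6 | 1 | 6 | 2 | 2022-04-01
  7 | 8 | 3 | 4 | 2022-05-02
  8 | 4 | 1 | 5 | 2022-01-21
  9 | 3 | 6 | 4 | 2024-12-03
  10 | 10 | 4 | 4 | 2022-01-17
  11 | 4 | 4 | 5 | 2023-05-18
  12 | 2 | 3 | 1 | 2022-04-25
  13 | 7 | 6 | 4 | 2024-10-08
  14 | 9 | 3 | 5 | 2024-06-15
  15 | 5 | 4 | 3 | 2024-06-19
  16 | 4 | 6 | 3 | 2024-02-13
SELECT p.name, SUM(c.quantity) AS sum_quantity FROM orders c JOIN customers p ON c.customer_id = p.id GROUP BY p.id, p.name

Execution result:
name | sum_quantity
Olivia Martinez | 2
Leo Garcia | 5
Ivy Jones | 7
Kate Davis | 16
Rose Garcia | 3
Ivy Miller | 4
Bob Jones | 4
Henry Smith | 4
Noah Garcia | 5
Carol Brown | 6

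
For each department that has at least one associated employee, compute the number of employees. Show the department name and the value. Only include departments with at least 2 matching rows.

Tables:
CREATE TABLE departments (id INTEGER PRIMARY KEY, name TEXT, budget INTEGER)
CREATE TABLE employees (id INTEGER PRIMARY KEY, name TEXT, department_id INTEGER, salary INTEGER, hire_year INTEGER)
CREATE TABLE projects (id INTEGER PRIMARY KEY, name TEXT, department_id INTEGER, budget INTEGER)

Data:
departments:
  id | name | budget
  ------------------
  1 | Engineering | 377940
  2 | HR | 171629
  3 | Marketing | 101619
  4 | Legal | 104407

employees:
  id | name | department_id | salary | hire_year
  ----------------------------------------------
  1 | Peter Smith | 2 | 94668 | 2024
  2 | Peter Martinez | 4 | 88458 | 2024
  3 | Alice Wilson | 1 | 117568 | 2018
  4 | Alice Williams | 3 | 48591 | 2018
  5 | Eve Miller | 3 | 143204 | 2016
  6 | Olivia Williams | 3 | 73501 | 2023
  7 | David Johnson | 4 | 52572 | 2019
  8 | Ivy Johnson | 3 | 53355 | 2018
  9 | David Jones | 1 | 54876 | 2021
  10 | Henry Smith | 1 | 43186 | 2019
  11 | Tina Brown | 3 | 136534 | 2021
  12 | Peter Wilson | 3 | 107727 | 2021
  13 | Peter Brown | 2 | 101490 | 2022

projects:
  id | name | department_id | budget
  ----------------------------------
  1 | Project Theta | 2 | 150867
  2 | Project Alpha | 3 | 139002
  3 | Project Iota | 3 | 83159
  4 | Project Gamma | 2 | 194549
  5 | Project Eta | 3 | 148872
SELECT p.name, COUNT(*) AS n FROM employees c JOIN departments p ON c.department_id = p.id GROUP BY p.id, p.name HAVING COUNT(*) >= 2

Execution result:
name | n
Engineering | 3
HR | 2
Marketing | 6
Legal | 2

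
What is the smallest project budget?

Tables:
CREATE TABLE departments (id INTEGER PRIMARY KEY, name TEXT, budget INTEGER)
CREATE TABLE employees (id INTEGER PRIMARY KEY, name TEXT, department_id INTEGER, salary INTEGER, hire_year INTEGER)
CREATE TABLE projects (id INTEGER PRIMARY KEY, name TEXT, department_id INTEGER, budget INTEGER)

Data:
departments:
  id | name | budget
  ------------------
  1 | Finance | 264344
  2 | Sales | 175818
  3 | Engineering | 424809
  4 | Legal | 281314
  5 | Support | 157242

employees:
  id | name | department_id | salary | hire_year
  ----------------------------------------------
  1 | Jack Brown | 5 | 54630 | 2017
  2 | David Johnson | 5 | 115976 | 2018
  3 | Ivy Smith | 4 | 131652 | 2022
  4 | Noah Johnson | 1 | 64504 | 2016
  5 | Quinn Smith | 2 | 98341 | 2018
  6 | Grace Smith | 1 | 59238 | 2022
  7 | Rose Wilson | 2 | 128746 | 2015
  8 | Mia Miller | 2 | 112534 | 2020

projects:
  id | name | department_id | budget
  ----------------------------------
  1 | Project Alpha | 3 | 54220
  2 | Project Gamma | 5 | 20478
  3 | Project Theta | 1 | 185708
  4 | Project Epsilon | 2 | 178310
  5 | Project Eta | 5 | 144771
SELECT MIN(budget) FROM projects

Execution result:
20478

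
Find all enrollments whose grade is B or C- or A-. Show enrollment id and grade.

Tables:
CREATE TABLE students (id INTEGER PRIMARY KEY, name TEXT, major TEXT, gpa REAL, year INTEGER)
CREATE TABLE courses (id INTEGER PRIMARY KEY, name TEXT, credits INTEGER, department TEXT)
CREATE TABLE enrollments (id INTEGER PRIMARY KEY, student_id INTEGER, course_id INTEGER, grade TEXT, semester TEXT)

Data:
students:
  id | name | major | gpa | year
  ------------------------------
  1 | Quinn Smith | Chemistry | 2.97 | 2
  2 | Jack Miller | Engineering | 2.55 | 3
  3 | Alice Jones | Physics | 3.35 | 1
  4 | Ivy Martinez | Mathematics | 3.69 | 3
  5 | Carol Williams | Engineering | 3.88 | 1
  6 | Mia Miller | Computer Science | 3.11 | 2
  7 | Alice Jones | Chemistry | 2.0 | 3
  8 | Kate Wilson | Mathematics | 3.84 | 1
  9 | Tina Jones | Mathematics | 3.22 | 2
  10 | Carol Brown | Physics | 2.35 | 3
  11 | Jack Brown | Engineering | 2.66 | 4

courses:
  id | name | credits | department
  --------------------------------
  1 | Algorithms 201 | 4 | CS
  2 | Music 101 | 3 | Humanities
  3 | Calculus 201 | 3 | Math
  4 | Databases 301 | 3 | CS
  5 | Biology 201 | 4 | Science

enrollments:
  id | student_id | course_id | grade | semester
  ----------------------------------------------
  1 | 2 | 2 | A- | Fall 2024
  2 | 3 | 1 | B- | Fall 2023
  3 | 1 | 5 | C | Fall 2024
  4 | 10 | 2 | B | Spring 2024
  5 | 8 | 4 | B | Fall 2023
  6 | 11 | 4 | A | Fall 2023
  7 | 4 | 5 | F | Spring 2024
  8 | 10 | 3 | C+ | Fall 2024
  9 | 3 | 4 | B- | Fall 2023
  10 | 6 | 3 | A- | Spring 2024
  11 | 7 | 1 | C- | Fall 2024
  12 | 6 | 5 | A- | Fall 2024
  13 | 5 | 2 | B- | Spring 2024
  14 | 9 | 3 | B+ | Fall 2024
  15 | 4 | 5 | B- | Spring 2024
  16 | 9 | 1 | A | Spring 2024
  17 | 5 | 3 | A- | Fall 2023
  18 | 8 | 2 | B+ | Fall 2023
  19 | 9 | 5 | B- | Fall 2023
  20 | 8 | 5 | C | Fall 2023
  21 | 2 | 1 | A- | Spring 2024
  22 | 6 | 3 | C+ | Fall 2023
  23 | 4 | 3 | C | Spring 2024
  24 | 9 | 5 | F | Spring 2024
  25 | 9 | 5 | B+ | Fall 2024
SELECT id, grade FROM enrollments WHERE grade IN ('B', 'C-', 'A-')

Execution result:
id | grade
1 | A-
4 | B
5 | B
10 | A-
11 | C-
12 | A-
17 | A-
21 | A-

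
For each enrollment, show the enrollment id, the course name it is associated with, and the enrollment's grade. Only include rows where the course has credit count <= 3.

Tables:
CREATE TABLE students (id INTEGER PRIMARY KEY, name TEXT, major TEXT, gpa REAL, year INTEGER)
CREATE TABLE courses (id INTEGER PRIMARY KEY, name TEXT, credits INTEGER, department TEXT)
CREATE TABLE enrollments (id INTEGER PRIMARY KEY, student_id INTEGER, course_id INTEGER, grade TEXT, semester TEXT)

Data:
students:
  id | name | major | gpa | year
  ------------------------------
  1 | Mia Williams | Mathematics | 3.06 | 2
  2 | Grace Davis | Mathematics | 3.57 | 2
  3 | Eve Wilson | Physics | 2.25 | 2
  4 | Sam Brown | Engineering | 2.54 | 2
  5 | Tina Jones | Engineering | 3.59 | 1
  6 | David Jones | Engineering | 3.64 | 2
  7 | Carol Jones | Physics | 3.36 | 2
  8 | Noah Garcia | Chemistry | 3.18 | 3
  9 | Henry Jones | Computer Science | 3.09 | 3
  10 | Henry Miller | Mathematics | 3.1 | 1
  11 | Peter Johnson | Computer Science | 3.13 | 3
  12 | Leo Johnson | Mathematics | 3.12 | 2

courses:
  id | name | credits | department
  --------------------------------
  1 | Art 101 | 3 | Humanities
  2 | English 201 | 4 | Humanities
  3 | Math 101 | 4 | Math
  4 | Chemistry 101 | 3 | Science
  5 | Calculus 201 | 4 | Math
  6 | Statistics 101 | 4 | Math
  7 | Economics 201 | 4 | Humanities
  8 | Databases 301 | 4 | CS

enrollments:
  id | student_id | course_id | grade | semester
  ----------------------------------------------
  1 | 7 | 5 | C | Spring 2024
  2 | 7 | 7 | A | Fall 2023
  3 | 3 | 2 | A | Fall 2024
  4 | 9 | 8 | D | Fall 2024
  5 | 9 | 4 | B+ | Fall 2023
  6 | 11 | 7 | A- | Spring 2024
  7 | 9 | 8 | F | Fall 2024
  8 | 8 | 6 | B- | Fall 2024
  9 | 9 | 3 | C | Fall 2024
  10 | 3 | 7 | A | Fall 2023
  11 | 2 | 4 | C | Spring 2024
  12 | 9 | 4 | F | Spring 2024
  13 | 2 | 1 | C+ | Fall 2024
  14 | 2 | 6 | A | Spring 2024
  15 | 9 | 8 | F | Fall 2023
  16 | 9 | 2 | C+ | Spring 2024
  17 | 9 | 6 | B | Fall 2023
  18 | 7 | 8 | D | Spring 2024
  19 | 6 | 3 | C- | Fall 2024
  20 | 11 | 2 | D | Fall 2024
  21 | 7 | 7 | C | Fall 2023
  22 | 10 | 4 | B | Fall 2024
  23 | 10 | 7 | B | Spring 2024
SELECT c.id, p.name AS course, c.grade FROM enrollments c JOIN courses p ON c.course_id = p.id WHERE p.credits <= 3

Execution result:
id | course | grade
5 | Chemistry 101 | B+
11 | Chemistry 101 | C
12 | Chemistry 101 | F
13 | Art 101 | C+
22 | Chemistry 101 | B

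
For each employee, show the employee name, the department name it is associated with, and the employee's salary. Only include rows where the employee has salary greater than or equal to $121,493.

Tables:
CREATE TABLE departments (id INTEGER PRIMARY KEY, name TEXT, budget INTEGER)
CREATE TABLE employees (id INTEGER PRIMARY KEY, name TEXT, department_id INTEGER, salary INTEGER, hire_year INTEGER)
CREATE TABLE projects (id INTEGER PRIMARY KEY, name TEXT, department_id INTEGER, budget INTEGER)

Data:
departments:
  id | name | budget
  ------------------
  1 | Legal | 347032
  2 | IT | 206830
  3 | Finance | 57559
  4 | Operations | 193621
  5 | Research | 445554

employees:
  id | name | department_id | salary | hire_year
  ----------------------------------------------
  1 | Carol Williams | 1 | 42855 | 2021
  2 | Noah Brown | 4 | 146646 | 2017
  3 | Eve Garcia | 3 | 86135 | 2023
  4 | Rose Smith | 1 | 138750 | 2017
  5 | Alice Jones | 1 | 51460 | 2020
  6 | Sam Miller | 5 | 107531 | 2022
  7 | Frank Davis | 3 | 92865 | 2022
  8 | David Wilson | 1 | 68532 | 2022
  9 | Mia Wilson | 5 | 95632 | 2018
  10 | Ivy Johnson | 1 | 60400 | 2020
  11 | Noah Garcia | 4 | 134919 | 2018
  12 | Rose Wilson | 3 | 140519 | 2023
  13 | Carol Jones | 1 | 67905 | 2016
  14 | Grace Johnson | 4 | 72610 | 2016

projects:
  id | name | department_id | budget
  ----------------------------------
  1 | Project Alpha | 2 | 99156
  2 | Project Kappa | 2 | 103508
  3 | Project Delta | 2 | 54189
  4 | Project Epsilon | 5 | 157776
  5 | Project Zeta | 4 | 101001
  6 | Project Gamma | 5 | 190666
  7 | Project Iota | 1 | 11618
SELECT c.name, p.name AS department, c.salary FROM employees c JOIN departments p ON c.department_id = p.id WHERE c.salary >= 121493

Execution result:
name | department | salary
Noah Brown | Operations | 146646
Rose Smith | Legal | 138750
Noah Garcia | Operations | 134919
Rose Wilson | Finance | 140519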